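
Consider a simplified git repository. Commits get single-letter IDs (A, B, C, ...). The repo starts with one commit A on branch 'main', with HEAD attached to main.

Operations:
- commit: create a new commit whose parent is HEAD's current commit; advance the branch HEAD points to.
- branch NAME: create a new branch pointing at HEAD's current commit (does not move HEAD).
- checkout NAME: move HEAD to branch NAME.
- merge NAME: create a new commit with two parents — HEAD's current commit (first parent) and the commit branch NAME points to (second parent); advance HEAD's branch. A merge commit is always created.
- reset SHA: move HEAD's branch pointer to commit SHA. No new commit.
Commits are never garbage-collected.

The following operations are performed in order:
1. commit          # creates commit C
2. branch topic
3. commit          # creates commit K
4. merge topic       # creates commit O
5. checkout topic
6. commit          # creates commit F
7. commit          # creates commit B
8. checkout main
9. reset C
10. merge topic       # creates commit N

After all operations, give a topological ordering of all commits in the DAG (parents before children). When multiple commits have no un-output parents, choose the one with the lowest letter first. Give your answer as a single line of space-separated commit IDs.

After op 1 (commit): HEAD=main@C [main=C]
After op 2 (branch): HEAD=main@C [main=C topic=C]
After op 3 (commit): HEAD=main@K [main=K topic=C]
After op 4 (merge): HEAD=main@O [main=O topic=C]
After op 5 (checkout): HEAD=topic@C [main=O topic=C]
After op 6 (commit): HEAD=topic@F [main=O topic=F]
After op 7 (commit): HEAD=topic@B [main=O topic=B]
After op 8 (checkout): HEAD=main@O [main=O topic=B]
After op 9 (reset): HEAD=main@C [main=C topic=B]
After op 10 (merge): HEAD=main@N [main=N topic=B]
commit A: parents=[]
commit B: parents=['F']
commit C: parents=['A']
commit F: parents=['C']
commit K: parents=['C']
commit N: parents=['C', 'B']
commit O: parents=['K', 'C']

Answer: A C F B K N O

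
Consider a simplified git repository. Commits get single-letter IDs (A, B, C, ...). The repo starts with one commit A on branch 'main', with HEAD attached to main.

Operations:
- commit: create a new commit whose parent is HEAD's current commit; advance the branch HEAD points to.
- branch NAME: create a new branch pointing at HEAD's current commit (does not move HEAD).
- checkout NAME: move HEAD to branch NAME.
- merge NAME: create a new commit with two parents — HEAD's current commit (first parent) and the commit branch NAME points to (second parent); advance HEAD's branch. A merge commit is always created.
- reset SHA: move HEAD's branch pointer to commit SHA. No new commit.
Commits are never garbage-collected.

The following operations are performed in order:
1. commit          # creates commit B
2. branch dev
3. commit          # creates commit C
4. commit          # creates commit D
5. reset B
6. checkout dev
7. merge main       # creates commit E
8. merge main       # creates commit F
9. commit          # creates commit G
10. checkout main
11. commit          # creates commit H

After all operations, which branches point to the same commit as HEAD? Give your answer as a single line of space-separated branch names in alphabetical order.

After op 1 (commit): HEAD=main@B [main=B]
After op 2 (branch): HEAD=main@B [dev=B main=B]
After op 3 (commit): HEAD=main@C [dev=B main=C]
After op 4 (commit): HEAD=main@D [dev=B main=D]
After op 5 (reset): HEAD=main@B [dev=B main=B]
After op 6 (checkout): HEAD=dev@B [dev=B main=B]
After op 7 (merge): HEAD=dev@E [dev=E main=B]
After op 8 (merge): HEAD=dev@F [dev=F main=B]
After op 9 (commit): HEAD=dev@G [dev=G main=B]
After op 10 (checkout): HEAD=main@B [dev=G main=B]
After op 11 (commit): HEAD=main@H [dev=G main=H]

Answer: main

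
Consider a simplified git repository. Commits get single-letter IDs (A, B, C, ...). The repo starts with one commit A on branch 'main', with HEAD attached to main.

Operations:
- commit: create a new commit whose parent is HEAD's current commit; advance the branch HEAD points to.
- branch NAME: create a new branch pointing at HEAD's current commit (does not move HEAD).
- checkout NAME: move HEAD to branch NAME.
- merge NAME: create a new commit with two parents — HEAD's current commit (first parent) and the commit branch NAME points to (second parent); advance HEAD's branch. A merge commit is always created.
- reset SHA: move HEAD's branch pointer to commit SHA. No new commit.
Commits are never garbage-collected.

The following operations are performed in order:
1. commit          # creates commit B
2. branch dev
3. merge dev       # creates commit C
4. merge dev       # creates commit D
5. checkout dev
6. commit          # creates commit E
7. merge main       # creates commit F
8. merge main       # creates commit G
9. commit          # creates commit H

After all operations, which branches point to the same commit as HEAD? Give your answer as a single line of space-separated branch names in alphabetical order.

After op 1 (commit): HEAD=main@B [main=B]
After op 2 (branch): HEAD=main@B [dev=B main=B]
After op 3 (merge): HEAD=main@C [dev=B main=C]
After op 4 (merge): HEAD=main@D [dev=B main=D]
After op 5 (checkout): HEAD=dev@B [dev=B main=D]
After op 6 (commit): HEAD=dev@E [dev=E main=D]
After op 7 (merge): HEAD=dev@F [dev=F main=D]
After op 8 (merge): HEAD=dev@G [dev=G main=D]
After op 9 (commit): HEAD=dev@H [dev=H main=D]

Answer: dev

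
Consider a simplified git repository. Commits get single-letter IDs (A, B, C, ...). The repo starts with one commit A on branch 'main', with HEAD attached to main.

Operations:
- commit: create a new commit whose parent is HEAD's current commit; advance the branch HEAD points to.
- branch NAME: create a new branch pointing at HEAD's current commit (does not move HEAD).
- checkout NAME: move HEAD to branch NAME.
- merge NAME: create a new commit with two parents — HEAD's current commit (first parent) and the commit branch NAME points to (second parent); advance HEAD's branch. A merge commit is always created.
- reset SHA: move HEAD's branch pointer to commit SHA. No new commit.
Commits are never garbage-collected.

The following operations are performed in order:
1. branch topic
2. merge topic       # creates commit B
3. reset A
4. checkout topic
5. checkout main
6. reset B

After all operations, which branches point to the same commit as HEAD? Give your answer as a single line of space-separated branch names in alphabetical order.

After op 1 (branch): HEAD=main@A [main=A topic=A]
After op 2 (merge): HEAD=main@B [main=B topic=A]
After op 3 (reset): HEAD=main@A [main=A topic=A]
After op 4 (checkout): HEAD=topic@A [main=A topic=A]
After op 5 (checkout): HEAD=main@A [main=A topic=A]
After op 6 (reset): HEAD=main@B [main=B topic=A]

Answer: main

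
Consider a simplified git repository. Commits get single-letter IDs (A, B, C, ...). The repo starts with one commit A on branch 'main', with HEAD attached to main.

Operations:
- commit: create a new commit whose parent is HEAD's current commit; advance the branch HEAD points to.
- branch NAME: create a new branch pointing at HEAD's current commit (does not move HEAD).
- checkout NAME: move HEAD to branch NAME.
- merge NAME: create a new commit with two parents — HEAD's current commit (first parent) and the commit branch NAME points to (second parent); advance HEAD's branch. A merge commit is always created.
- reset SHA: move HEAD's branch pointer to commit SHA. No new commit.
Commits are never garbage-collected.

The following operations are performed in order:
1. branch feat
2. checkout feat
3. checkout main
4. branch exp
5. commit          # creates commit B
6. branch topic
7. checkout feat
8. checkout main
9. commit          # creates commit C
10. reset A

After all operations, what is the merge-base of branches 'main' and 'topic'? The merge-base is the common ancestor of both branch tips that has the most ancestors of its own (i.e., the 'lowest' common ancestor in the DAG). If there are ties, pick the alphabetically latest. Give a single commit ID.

After op 1 (branch): HEAD=main@A [feat=A main=A]
After op 2 (checkout): HEAD=feat@A [feat=A main=A]
After op 3 (checkout): HEAD=main@A [feat=A main=A]
After op 4 (branch): HEAD=main@A [exp=A feat=A main=A]
After op 5 (commit): HEAD=main@B [exp=A feat=A main=B]
After op 6 (branch): HEAD=main@B [exp=A feat=A main=B topic=B]
After op 7 (checkout): HEAD=feat@A [exp=A feat=A main=B topic=B]
After op 8 (checkout): HEAD=main@B [exp=A feat=A main=B topic=B]
After op 9 (commit): HEAD=main@C [exp=A feat=A main=C topic=B]
After op 10 (reset): HEAD=main@A [exp=A feat=A main=A topic=B]
ancestors(main=A): ['A']
ancestors(topic=B): ['A', 'B']
common: ['A']

Answer: A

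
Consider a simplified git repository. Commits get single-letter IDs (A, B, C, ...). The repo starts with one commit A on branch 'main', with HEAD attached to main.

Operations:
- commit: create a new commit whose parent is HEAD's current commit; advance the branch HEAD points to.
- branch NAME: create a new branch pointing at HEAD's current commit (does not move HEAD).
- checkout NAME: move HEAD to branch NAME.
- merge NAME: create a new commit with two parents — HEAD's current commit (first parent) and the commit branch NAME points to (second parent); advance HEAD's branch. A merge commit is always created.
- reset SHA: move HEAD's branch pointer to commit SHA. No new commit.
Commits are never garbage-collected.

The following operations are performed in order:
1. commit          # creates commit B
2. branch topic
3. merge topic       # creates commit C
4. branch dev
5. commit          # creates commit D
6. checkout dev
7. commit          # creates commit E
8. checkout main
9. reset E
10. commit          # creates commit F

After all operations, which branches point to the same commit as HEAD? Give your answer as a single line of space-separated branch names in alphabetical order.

Answer: main

Derivation:
After op 1 (commit): HEAD=main@B [main=B]
After op 2 (branch): HEAD=main@B [main=B topic=B]
After op 3 (merge): HEAD=main@C [main=C topic=B]
After op 4 (branch): HEAD=main@C [dev=C main=C topic=B]
After op 5 (commit): HEAD=main@D [dev=C main=D topic=B]
After op 6 (checkout): HEAD=dev@C [dev=C main=D topic=B]
After op 7 (commit): HEAD=dev@E [dev=E main=D topic=B]
After op 8 (checkout): HEAD=main@D [dev=E main=D topic=B]
After op 9 (reset): HEAD=main@E [dev=E main=E topic=B]
After op 10 (commit): HEAD=main@F [dev=E main=F topic=B]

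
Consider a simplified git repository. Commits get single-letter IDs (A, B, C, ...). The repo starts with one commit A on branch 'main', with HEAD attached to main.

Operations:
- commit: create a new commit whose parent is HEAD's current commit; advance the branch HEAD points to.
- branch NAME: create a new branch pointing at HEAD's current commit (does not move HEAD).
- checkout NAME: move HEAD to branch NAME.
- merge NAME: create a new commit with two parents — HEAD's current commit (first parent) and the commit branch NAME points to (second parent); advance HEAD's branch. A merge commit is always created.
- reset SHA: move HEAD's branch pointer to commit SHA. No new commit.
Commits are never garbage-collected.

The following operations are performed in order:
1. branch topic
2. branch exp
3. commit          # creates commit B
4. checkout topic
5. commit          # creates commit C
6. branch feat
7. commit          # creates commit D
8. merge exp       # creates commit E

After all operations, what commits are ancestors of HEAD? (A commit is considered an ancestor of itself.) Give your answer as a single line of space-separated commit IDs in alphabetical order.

Answer: A C D E

Derivation:
After op 1 (branch): HEAD=main@A [main=A topic=A]
After op 2 (branch): HEAD=main@A [exp=A main=A topic=A]
After op 3 (commit): HEAD=main@B [exp=A main=B topic=A]
After op 4 (checkout): HEAD=topic@A [exp=A main=B topic=A]
After op 5 (commit): HEAD=topic@C [exp=A main=B topic=C]
After op 6 (branch): HEAD=topic@C [exp=A feat=C main=B topic=C]
After op 7 (commit): HEAD=topic@D [exp=A feat=C main=B topic=D]
After op 8 (merge): HEAD=topic@E [exp=A feat=C main=B topic=E]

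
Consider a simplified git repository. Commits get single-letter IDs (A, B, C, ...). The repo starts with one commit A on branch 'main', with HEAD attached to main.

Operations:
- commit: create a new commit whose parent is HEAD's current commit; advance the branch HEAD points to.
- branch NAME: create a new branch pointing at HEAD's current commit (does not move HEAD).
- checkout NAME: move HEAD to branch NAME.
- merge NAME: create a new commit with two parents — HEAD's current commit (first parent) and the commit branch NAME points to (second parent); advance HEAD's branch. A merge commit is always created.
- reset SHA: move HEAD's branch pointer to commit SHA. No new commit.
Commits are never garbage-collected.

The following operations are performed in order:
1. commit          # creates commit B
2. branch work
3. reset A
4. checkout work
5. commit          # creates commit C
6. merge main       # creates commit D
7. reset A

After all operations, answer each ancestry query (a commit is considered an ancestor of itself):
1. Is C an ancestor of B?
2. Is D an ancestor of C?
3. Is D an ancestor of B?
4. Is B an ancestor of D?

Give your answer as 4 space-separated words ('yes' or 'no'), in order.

After op 1 (commit): HEAD=main@B [main=B]
After op 2 (branch): HEAD=main@B [main=B work=B]
After op 3 (reset): HEAD=main@A [main=A work=B]
After op 4 (checkout): HEAD=work@B [main=A work=B]
After op 5 (commit): HEAD=work@C [main=A work=C]
After op 6 (merge): HEAD=work@D [main=A work=D]
After op 7 (reset): HEAD=work@A [main=A work=A]
ancestors(B) = {A,B}; C in? no
ancestors(C) = {A,B,C}; D in? no
ancestors(B) = {A,B}; D in? no
ancestors(D) = {A,B,C,D}; B in? yes

Answer: no no no yes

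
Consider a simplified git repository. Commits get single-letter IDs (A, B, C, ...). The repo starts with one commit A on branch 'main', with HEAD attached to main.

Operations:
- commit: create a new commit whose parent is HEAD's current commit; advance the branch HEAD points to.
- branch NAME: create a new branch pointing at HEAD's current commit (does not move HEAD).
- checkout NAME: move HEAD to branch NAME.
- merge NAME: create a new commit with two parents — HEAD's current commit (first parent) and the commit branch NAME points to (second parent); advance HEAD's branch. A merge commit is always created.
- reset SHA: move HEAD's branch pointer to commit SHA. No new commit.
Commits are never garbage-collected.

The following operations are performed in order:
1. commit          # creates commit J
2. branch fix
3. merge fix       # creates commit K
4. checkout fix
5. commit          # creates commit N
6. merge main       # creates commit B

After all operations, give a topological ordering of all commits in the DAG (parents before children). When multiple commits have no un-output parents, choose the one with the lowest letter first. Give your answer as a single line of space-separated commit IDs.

After op 1 (commit): HEAD=main@J [main=J]
After op 2 (branch): HEAD=main@J [fix=J main=J]
After op 3 (merge): HEAD=main@K [fix=J main=K]
After op 4 (checkout): HEAD=fix@J [fix=J main=K]
After op 5 (commit): HEAD=fix@N [fix=N main=K]
After op 6 (merge): HEAD=fix@B [fix=B main=K]
commit A: parents=[]
commit B: parents=['N', 'K']
commit J: parents=['A']
commit K: parents=['J', 'J']
commit N: parents=['J']

Answer: A J K N B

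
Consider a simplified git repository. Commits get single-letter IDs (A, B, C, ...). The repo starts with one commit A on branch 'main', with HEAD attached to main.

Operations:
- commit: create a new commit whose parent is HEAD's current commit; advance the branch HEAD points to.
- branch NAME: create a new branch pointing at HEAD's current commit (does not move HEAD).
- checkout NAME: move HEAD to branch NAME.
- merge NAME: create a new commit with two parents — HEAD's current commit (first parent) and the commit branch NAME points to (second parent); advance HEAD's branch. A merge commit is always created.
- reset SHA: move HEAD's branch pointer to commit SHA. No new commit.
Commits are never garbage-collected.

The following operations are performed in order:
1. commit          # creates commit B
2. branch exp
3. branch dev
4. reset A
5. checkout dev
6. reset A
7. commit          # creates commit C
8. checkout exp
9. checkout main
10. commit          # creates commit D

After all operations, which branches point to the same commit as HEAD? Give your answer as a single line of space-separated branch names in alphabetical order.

Answer: main

Derivation:
After op 1 (commit): HEAD=main@B [main=B]
After op 2 (branch): HEAD=main@B [exp=B main=B]
After op 3 (branch): HEAD=main@B [dev=B exp=B main=B]
After op 4 (reset): HEAD=main@A [dev=B exp=B main=A]
After op 5 (checkout): HEAD=dev@B [dev=B exp=B main=A]
After op 6 (reset): HEAD=dev@A [dev=A exp=B main=A]
After op 7 (commit): HEAD=dev@C [dev=C exp=B main=A]
After op 8 (checkout): HEAD=exp@B [dev=C exp=B main=A]
After op 9 (checkout): HEAD=main@A [dev=C exp=B main=A]
After op 10 (commit): HEAD=main@D [dev=C exp=B main=D]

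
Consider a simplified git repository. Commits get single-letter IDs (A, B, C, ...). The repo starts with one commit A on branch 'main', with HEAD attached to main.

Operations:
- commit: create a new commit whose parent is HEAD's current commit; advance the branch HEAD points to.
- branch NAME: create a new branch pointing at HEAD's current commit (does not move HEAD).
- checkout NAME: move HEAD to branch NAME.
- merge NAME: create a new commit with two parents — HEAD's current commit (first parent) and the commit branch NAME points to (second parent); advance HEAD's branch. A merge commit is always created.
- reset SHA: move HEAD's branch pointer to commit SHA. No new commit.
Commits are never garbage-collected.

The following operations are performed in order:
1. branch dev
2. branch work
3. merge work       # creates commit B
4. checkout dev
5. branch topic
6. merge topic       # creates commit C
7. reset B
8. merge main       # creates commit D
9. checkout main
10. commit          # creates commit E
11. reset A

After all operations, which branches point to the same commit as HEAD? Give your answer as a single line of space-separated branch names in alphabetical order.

After op 1 (branch): HEAD=main@A [dev=A main=A]
After op 2 (branch): HEAD=main@A [dev=A main=A work=A]
After op 3 (merge): HEAD=main@B [dev=A main=B work=A]
After op 4 (checkout): HEAD=dev@A [dev=A main=B work=A]
After op 5 (branch): HEAD=dev@A [dev=A main=B topic=A work=A]
After op 6 (merge): HEAD=dev@C [dev=C main=B topic=A work=A]
After op 7 (reset): HEAD=dev@B [dev=B main=B topic=A work=A]
After op 8 (merge): HEAD=dev@D [dev=D main=B topic=A work=A]
After op 9 (checkout): HEAD=main@B [dev=D main=B topic=A work=A]
After op 10 (commit): HEAD=main@E [dev=D main=E topic=A work=A]
After op 11 (reset): HEAD=main@A [dev=D main=A topic=A work=A]

Answer: main topic work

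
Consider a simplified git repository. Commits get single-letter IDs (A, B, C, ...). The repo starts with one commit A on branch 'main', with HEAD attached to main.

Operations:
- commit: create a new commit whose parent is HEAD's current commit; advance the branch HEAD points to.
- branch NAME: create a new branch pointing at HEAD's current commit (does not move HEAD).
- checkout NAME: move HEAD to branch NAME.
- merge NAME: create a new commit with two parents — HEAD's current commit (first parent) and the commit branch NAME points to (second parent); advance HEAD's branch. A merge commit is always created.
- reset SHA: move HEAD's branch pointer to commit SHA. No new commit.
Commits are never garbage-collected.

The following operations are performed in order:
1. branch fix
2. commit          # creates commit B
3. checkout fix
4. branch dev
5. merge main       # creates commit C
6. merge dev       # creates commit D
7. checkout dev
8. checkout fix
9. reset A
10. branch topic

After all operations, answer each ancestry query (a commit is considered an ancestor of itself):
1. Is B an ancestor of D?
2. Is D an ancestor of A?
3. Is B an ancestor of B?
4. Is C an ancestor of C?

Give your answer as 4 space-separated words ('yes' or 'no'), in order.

Answer: yes no yes yes

Derivation:
After op 1 (branch): HEAD=main@A [fix=A main=A]
After op 2 (commit): HEAD=main@B [fix=A main=B]
After op 3 (checkout): HEAD=fix@A [fix=A main=B]
After op 4 (branch): HEAD=fix@A [dev=A fix=A main=B]
After op 5 (merge): HEAD=fix@C [dev=A fix=C main=B]
After op 6 (merge): HEAD=fix@D [dev=A fix=D main=B]
After op 7 (checkout): HEAD=dev@A [dev=A fix=D main=B]
After op 8 (checkout): HEAD=fix@D [dev=A fix=D main=B]
After op 9 (reset): HEAD=fix@A [dev=A fix=A main=B]
After op 10 (branch): HEAD=fix@A [dev=A fix=A main=B topic=A]
ancestors(D) = {A,B,C,D}; B in? yes
ancestors(A) = {A}; D in? no
ancestors(B) = {A,B}; B in? yes
ancestors(C) = {A,B,C}; C in? yes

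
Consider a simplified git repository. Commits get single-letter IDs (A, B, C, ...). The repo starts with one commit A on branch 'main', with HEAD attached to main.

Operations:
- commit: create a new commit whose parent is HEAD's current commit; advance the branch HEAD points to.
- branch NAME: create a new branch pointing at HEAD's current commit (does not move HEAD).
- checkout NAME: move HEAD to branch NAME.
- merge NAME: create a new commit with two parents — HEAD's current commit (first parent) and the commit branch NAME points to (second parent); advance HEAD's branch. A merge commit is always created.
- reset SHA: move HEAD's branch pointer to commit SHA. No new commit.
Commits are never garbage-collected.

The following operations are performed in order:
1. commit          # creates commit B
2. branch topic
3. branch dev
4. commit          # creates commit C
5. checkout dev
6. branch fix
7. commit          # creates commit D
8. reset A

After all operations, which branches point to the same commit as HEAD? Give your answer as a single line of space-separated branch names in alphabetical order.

Answer: dev

Derivation:
After op 1 (commit): HEAD=main@B [main=B]
After op 2 (branch): HEAD=main@B [main=B topic=B]
After op 3 (branch): HEAD=main@B [dev=B main=B topic=B]
After op 4 (commit): HEAD=main@C [dev=B main=C topic=B]
After op 5 (checkout): HEAD=dev@B [dev=B main=C topic=B]
After op 6 (branch): HEAD=dev@B [dev=B fix=B main=C topic=B]
After op 7 (commit): HEAD=dev@D [dev=D fix=B main=C topic=B]
After op 8 (reset): HEAD=dev@A [dev=A fix=B main=C topic=B]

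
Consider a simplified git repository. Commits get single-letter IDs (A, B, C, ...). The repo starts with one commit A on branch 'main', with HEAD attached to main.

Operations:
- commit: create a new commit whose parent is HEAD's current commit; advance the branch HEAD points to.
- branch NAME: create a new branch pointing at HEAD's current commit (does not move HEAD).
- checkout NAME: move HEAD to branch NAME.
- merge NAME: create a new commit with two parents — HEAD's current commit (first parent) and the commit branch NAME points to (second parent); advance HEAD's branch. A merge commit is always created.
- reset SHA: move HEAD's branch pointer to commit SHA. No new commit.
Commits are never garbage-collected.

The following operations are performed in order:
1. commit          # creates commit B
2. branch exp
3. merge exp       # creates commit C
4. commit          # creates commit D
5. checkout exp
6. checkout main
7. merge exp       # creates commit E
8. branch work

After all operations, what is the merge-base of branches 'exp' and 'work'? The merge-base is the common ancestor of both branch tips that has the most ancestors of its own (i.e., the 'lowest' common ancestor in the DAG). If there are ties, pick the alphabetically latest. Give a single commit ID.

Answer: B

Derivation:
After op 1 (commit): HEAD=main@B [main=B]
After op 2 (branch): HEAD=main@B [exp=B main=B]
After op 3 (merge): HEAD=main@C [exp=B main=C]
After op 4 (commit): HEAD=main@D [exp=B main=D]
After op 5 (checkout): HEAD=exp@B [exp=B main=D]
After op 6 (checkout): HEAD=main@D [exp=B main=D]
After op 7 (merge): HEAD=main@E [exp=B main=E]
After op 8 (branch): HEAD=main@E [exp=B main=E work=E]
ancestors(exp=B): ['A', 'B']
ancestors(work=E): ['A', 'B', 'C', 'D', 'E']
common: ['A', 'B']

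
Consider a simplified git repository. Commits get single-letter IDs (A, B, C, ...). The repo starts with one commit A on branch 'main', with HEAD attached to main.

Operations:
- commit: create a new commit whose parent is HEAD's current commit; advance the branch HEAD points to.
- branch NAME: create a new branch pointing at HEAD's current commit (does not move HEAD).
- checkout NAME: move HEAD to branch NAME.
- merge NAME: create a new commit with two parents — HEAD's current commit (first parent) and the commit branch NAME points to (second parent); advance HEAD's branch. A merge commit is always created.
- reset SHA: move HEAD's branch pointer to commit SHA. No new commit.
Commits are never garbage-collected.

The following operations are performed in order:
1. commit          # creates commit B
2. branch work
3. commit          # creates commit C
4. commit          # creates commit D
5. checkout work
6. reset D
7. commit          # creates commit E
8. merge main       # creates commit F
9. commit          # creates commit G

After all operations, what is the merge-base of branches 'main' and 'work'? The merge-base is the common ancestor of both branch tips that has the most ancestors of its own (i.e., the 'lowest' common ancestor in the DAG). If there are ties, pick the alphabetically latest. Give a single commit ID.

Answer: D

Derivation:
After op 1 (commit): HEAD=main@B [main=B]
After op 2 (branch): HEAD=main@B [main=B work=B]
After op 3 (commit): HEAD=main@C [main=C work=B]
After op 4 (commit): HEAD=main@D [main=D work=B]
After op 5 (checkout): HEAD=work@B [main=D work=B]
After op 6 (reset): HEAD=work@D [main=D work=D]
After op 7 (commit): HEAD=work@E [main=D work=E]
After op 8 (merge): HEAD=work@F [main=D work=F]
After op 9 (commit): HEAD=work@G [main=D work=G]
ancestors(main=D): ['A', 'B', 'C', 'D']
ancestors(work=G): ['A', 'B', 'C', 'D', 'E', 'F', 'G']
common: ['A', 'B', 'C', 'D']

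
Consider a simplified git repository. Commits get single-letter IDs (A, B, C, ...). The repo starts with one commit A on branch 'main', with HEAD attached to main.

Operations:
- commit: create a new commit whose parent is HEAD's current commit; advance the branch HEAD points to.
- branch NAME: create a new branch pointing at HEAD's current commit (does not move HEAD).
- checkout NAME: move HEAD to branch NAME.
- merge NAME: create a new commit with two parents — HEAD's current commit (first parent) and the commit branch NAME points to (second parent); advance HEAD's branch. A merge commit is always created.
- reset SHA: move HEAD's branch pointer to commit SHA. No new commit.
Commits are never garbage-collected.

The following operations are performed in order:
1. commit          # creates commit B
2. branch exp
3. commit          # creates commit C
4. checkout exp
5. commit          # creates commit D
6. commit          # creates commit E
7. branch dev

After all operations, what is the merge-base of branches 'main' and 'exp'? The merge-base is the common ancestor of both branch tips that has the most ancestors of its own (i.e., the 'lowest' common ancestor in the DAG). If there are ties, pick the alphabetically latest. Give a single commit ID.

Answer: B

Derivation:
After op 1 (commit): HEAD=main@B [main=B]
After op 2 (branch): HEAD=main@B [exp=B main=B]
After op 3 (commit): HEAD=main@C [exp=B main=C]
After op 4 (checkout): HEAD=exp@B [exp=B main=C]
After op 5 (commit): HEAD=exp@D [exp=D main=C]
After op 6 (commit): HEAD=exp@E [exp=E main=C]
After op 7 (branch): HEAD=exp@E [dev=E exp=E main=C]
ancestors(main=C): ['A', 'B', 'C']
ancestors(exp=E): ['A', 'B', 'D', 'E']
common: ['A', 'B']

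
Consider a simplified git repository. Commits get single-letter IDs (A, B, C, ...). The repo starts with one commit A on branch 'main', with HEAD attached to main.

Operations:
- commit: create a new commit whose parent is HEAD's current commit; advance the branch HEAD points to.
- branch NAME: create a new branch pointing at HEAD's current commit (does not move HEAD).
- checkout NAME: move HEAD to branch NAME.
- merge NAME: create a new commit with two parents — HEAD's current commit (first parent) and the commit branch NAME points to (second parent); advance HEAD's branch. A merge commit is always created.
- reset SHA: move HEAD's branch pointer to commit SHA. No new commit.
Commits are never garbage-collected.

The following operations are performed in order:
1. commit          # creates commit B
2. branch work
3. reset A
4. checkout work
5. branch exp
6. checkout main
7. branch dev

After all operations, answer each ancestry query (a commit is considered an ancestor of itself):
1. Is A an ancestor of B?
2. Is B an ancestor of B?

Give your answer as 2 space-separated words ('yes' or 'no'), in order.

After op 1 (commit): HEAD=main@B [main=B]
After op 2 (branch): HEAD=main@B [main=B work=B]
After op 3 (reset): HEAD=main@A [main=A work=B]
After op 4 (checkout): HEAD=work@B [main=A work=B]
After op 5 (branch): HEAD=work@B [exp=B main=A work=B]
After op 6 (checkout): HEAD=main@A [exp=B main=A work=B]
After op 7 (branch): HEAD=main@A [dev=A exp=B main=A work=B]
ancestors(B) = {A,B}; A in? yes
ancestors(B) = {A,B}; B in? yes

Answer: yes yes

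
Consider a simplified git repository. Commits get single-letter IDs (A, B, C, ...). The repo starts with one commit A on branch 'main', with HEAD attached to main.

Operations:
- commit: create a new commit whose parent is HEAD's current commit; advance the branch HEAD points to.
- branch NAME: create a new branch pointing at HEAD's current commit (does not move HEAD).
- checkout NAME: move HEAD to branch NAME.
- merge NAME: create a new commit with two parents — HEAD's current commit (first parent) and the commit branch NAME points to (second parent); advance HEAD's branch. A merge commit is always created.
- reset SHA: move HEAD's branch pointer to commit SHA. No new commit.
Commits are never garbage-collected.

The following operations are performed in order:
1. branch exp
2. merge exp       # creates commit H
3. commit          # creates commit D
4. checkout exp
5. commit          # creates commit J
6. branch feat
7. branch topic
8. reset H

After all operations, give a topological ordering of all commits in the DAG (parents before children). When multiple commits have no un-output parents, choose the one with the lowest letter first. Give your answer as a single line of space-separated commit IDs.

After op 1 (branch): HEAD=main@A [exp=A main=A]
After op 2 (merge): HEAD=main@H [exp=A main=H]
After op 3 (commit): HEAD=main@D [exp=A main=D]
After op 4 (checkout): HEAD=exp@A [exp=A main=D]
After op 5 (commit): HEAD=exp@J [exp=J main=D]
After op 6 (branch): HEAD=exp@J [exp=J feat=J main=D]
After op 7 (branch): HEAD=exp@J [exp=J feat=J main=D topic=J]
After op 8 (reset): HEAD=exp@H [exp=H feat=J main=D topic=J]
commit A: parents=[]
commit D: parents=['H']
commit H: parents=['A', 'A']
commit J: parents=['A']

Answer: A H D J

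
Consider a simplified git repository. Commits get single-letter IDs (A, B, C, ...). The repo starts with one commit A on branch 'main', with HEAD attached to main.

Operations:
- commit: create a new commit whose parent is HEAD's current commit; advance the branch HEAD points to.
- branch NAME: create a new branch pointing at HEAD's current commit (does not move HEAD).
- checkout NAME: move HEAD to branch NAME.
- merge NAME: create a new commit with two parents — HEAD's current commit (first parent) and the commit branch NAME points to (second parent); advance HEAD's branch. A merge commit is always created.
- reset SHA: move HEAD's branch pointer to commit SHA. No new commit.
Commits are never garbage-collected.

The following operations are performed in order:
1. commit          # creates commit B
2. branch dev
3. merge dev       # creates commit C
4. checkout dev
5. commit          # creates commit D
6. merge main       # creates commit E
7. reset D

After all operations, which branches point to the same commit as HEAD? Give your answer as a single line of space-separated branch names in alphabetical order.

After op 1 (commit): HEAD=main@B [main=B]
After op 2 (branch): HEAD=main@B [dev=B main=B]
After op 3 (merge): HEAD=main@C [dev=B main=C]
After op 4 (checkout): HEAD=dev@B [dev=B main=C]
After op 5 (commit): HEAD=dev@D [dev=D main=C]
After op 6 (merge): HEAD=dev@E [dev=E main=C]
After op 7 (reset): HEAD=dev@D [dev=D main=C]

Answer: dev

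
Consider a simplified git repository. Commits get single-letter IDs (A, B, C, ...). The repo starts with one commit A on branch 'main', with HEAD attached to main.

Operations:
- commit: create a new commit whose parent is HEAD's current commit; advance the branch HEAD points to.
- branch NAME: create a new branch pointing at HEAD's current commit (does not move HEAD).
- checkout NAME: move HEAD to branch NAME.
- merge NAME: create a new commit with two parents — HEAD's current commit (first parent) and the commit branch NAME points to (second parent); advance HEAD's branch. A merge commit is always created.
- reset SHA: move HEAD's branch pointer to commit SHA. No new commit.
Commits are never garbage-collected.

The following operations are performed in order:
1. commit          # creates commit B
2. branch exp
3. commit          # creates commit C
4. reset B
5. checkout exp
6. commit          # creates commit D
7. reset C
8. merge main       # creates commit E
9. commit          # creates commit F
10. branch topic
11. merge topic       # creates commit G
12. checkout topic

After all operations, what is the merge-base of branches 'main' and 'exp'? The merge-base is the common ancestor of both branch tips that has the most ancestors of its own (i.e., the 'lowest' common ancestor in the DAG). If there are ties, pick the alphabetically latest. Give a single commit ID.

Answer: B

Derivation:
After op 1 (commit): HEAD=main@B [main=B]
After op 2 (branch): HEAD=main@B [exp=B main=B]
After op 3 (commit): HEAD=main@C [exp=B main=C]
After op 4 (reset): HEAD=main@B [exp=B main=B]
After op 5 (checkout): HEAD=exp@B [exp=B main=B]
After op 6 (commit): HEAD=exp@D [exp=D main=B]
After op 7 (reset): HEAD=exp@C [exp=C main=B]
After op 8 (merge): HEAD=exp@E [exp=E main=B]
After op 9 (commit): HEAD=exp@F [exp=F main=B]
After op 10 (branch): HEAD=exp@F [exp=F main=B topic=F]
After op 11 (merge): HEAD=exp@G [exp=G main=B topic=F]
After op 12 (checkout): HEAD=topic@F [exp=G main=B topic=F]
ancestors(main=B): ['A', 'B']
ancestors(exp=G): ['A', 'B', 'C', 'E', 'F', 'G']
common: ['A', 'B']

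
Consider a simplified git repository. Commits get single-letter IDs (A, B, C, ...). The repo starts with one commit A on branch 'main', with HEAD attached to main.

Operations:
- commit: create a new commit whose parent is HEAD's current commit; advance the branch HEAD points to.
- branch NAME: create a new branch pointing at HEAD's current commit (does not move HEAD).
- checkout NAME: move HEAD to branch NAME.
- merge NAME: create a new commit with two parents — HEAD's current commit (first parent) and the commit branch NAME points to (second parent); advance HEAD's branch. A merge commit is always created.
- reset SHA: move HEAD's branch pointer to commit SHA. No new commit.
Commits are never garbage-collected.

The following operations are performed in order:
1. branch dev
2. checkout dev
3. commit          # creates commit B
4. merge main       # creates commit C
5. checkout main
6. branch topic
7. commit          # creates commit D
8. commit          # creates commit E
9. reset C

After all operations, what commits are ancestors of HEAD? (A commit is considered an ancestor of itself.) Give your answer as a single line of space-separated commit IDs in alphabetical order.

Answer: A B C

Derivation:
After op 1 (branch): HEAD=main@A [dev=A main=A]
After op 2 (checkout): HEAD=dev@A [dev=A main=A]
After op 3 (commit): HEAD=dev@B [dev=B main=A]
After op 4 (merge): HEAD=dev@C [dev=C main=A]
After op 5 (checkout): HEAD=main@A [dev=C main=A]
After op 6 (branch): HEAD=main@A [dev=C main=A topic=A]
After op 7 (commit): HEAD=main@D [dev=C main=D topic=A]
After op 8 (commit): HEAD=main@E [dev=C main=E topic=A]
After op 9 (reset): HEAD=main@C [dev=C main=C topic=A]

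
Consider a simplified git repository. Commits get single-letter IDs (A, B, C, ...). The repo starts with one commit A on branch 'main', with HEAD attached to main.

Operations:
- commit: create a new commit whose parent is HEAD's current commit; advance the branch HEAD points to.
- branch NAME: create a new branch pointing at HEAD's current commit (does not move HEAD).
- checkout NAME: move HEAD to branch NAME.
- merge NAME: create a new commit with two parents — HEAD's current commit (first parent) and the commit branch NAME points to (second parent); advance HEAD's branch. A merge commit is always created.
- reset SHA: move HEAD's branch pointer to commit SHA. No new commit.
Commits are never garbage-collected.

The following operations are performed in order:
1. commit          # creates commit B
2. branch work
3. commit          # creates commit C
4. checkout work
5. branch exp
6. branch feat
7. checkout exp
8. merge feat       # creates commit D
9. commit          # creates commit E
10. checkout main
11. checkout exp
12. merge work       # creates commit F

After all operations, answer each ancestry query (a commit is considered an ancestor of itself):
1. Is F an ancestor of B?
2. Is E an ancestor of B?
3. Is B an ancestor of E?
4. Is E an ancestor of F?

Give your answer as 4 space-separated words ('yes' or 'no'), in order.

After op 1 (commit): HEAD=main@B [main=B]
After op 2 (branch): HEAD=main@B [main=B work=B]
After op 3 (commit): HEAD=main@C [main=C work=B]
After op 4 (checkout): HEAD=work@B [main=C work=B]
After op 5 (branch): HEAD=work@B [exp=B main=C work=B]
After op 6 (branch): HEAD=work@B [exp=B feat=B main=C work=B]
After op 7 (checkout): HEAD=exp@B [exp=B feat=B main=C work=B]
After op 8 (merge): HEAD=exp@D [exp=D feat=B main=C work=B]
After op 9 (commit): HEAD=exp@E [exp=E feat=B main=C work=B]
After op 10 (checkout): HEAD=main@C [exp=E feat=B main=C work=B]
After op 11 (checkout): HEAD=exp@E [exp=E feat=B main=C work=B]
After op 12 (merge): HEAD=exp@F [exp=F feat=B main=C work=B]
ancestors(B) = {A,B}; F in? no
ancestors(B) = {A,B}; E in? no
ancestors(E) = {A,B,D,E}; B in? yes
ancestors(F) = {A,B,D,E,F}; E in? yes

Answer: no no yes yes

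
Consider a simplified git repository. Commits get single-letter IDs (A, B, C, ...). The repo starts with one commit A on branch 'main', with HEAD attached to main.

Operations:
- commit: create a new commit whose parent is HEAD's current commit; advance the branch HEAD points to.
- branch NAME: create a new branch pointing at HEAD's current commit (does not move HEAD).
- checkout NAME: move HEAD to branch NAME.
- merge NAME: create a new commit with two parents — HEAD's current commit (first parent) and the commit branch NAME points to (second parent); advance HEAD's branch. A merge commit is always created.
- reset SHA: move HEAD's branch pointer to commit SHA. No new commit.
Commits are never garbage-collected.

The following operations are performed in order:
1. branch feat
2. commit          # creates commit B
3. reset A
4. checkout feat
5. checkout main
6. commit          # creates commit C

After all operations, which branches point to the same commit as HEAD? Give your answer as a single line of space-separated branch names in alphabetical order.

Answer: main

Derivation:
After op 1 (branch): HEAD=main@A [feat=A main=A]
After op 2 (commit): HEAD=main@B [feat=A main=B]
After op 3 (reset): HEAD=main@A [feat=A main=A]
After op 4 (checkout): HEAD=feat@A [feat=A main=A]
After op 5 (checkout): HEAD=main@A [feat=A main=A]
After op 6 (commit): HEAD=main@C [feat=A main=C]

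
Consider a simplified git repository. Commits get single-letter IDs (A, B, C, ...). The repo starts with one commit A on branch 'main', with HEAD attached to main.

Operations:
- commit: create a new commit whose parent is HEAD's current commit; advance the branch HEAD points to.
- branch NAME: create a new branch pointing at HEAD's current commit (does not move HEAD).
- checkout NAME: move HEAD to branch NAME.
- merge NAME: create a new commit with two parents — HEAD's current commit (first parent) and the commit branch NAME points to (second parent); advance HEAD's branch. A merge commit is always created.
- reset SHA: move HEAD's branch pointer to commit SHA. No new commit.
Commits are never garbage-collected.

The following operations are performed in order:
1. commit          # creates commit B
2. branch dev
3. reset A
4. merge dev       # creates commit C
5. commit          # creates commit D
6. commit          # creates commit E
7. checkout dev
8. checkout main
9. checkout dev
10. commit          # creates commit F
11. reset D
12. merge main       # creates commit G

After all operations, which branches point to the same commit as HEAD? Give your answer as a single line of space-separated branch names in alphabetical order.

After op 1 (commit): HEAD=main@B [main=B]
After op 2 (branch): HEAD=main@B [dev=B main=B]
After op 3 (reset): HEAD=main@A [dev=B main=A]
After op 4 (merge): HEAD=main@C [dev=B main=C]
After op 5 (commit): HEAD=main@D [dev=B main=D]
After op 6 (commit): HEAD=main@E [dev=B main=E]
After op 7 (checkout): HEAD=dev@B [dev=B main=E]
After op 8 (checkout): HEAD=main@E [dev=B main=E]
After op 9 (checkout): HEAD=dev@B [dev=B main=E]
After op 10 (commit): HEAD=dev@F [dev=F main=E]
After op 11 (reset): HEAD=dev@D [dev=D main=E]
After op 12 (merge): HEAD=dev@G [dev=G main=E]

Answer: dev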